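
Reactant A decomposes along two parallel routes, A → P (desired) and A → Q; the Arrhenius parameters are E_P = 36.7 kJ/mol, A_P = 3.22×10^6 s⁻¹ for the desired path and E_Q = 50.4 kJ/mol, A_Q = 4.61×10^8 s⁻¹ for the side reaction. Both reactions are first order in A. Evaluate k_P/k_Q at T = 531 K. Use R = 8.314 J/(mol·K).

k_P/k_Q = (A_P/A_Q)·exp[−(E_P−E_Q)/(RT)] = (A_P/A_Q)·exp[(E_Q−E_P)/(RT)].
(E_Q−E_P)/(RT) = (50.4−36.7)×10³/(8.314×531) = 13700/4415 = 3.103.
k_P/k_Q = (3.22×10^6/4.61×10^8)·exp(3.103) = 0.006985 × 22.27 = 0.156.

0.156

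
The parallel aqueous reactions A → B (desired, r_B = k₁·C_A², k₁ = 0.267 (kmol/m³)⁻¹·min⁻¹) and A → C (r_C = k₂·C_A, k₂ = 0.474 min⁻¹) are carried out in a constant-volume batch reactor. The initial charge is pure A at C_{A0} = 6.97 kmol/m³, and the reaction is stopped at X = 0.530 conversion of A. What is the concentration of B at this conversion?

C_A = C_{A0}(1−X) = 3.276 kmol/m³.
Along a PFR/batch, dC_C/dC_A = −r_C/(r_B+r_C) = −k₂/(k₂+k₁·C_A).
Integrating from C_{A0} to C_A: C_C = (0.474/0.267)·ln[(0.474+0.267·6.97)/(0.474+0.267·3.28)] = 1.775·ln(2.335/1.349) = 0.9744 kmol/m³.
Then C_B = (C_{A0}−C_A) − C_C = 3.694 − 0.9744 = 2.720 kmol/m³.

2.72 kmol/m³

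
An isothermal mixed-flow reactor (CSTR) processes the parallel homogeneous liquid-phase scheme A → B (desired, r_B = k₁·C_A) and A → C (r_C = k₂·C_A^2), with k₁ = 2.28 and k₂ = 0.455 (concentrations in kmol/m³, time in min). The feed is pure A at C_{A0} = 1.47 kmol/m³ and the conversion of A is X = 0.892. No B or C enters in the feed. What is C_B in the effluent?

Exit C_A = C_{A0}(1−X) = 1.47×0.108 = 0.1588 kmol/m³.
Rates in a CSTR are evaluated at the outlet concentration: r_B = 2.28×0.1588 = 0.3620, r_C = 0.455×0.1588^2 = 0.01147.
Fraction of consumed A going to B: r_B/(r_B+r_C) = 0.9693.
C_B = 0.9693·C_{A0}·X = 0.9693×1.47×0.892 = 1.27 kmol/m³.

1.27 kmol/m³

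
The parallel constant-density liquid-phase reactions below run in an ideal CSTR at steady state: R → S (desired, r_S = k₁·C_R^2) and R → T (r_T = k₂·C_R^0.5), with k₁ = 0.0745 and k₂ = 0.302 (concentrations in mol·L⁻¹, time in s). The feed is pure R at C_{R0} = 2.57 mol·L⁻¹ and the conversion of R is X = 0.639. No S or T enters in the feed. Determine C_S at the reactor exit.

Exit C_R = C_{R0}(1−X) = 2.57×0.361 = 0.9278 mol·L⁻¹.
In a CSTR the entire volume is at exit conditions, so r_S = 0.0745×0.9278^2 = 0.06413 and r_T = 0.302×0.9278^0.5 = 0.2909.
Fraction of consumed R going to S: r_S/(r_S+r_T) = 0.1806.
C_S = 0.1806·C_{R0}·X = 0.1806×2.57×0.639 = 0.297 mol·L⁻¹.

0.297 mol·L⁻¹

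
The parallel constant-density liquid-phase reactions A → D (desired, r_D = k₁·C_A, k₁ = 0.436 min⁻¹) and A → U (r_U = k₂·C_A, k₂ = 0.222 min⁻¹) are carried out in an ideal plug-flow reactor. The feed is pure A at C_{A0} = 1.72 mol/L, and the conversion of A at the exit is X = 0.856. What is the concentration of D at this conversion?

0.976 mol/L

C_A = C_{A0}(1−X) = 0.2477 mol/L.
Both paths are first order in A, so the instantaneous fraction to D is constant: dC_D/d(−C_A) = k₁/(k₁+k₂) = 0.6626.
C_D = 0.6626·(C_{A0}−C_A) = 0.6626×1.472 = 0.976 mol/L.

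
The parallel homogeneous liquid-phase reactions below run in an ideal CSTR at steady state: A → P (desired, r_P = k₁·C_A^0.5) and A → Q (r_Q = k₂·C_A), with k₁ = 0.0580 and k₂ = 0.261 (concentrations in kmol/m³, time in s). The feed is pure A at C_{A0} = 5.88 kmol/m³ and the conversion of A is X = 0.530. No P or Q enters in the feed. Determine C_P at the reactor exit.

Exit C_A = C_{A0}(1−X) = 5.88×0.470 = 2.764 kmol/m³.
Rates in a CSTR are evaluated at the outlet concentration: r_P = 0.0580×2.764^0.5 = 0.09642, r_Q = 0.261×2.764 = 0.7213.
Fraction of consumed A going to P: r_P/(r_P+r_Q) = 0.1179.
C_P = 0.1179·C_{A0}·X = 0.1179×5.88×0.530 = 0.367 kmol/m³.

0.367 kmol/m³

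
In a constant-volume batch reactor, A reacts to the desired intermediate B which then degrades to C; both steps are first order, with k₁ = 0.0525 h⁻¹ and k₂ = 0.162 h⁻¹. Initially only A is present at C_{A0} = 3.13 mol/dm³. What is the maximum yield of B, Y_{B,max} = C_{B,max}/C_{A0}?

At the optimum, C_{B,max}/C_{A0} = (k₁/k₂)^[k₂/(k₂−k₁)].
= (0.0525/0.162)^(0.162/(0.162−0.0525)) = (0.3241)^(1.479) = 0.1888.

0.189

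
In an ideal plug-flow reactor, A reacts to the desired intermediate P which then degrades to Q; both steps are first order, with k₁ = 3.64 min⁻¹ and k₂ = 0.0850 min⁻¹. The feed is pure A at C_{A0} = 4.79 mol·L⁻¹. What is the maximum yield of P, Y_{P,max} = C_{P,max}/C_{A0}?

For a first-order series the maximum intermediate yield is C_{P,max}/C_{A0} = (k₁/k₂)^[k₂/(k₂−k₁)].
= (3.64/0.0850)^(0.0850/(0.0850−3.64)) = (42.82)^(-0.02391) = 0.9141.

0.914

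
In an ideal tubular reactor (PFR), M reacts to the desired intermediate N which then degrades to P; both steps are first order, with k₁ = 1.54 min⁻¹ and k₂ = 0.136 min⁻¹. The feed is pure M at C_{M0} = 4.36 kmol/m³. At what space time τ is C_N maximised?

1.73 min

For first-order series the maximum of C_N occurs at τ_opt = ln(k₂/k₁)/(k₂−k₁).
= ln(0.136/1.54)/(0.136−1.54) = ln(0.08831)/-1.404 = -2.427/-1.404 = 1.73 min.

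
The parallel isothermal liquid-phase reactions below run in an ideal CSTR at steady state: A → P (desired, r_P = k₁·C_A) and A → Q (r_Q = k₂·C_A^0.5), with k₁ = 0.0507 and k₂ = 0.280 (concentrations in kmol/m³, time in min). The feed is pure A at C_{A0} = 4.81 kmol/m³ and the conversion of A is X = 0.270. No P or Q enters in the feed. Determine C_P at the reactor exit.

Exit C_A = C_{A0}(1−X) = 4.81×0.730 = 3.511 kmol/m³.
In a CSTR the entire volume is at exit conditions, so r_P = 0.0507×3.511 = 0.1780 and r_Q = 0.280×3.511^0.5 = 0.5247.
Fraction of consumed A going to P: r_P/(r_P+r_Q) = 0.2533.
C_P = 0.2533·C_{A0}·X = 0.2533×4.81×0.270 = 0.329 kmol/m³.

0.329 kmol/m³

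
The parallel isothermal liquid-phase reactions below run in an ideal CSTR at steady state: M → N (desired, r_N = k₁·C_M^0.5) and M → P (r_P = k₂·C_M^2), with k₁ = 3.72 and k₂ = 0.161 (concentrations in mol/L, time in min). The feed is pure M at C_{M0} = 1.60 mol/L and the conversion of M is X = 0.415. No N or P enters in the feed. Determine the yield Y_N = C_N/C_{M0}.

Exit C_M = C_{M0}(1−X) = 1.60×0.585 = 0.9360 mol/L.
A CSTR operates uniformly at the exit composition, giving r_N = 3.599 and r_P = 0.1411 (each k·C_M^n at C_M = 0.9360).
Fraction of consumed M going to N: r_N/(r_N+r_P) = 0.9623.
C_N = 0.9623·C_{M0}·X = 0.9623×1.60×0.415 = 0.639 mol/L; Y_N = C_N/C_{M0} = 0.399.

0.399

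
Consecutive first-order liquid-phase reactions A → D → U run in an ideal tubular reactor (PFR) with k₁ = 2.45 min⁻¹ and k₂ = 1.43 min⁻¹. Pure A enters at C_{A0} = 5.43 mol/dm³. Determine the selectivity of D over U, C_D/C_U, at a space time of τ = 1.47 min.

0.306

The intermediate concentration in a first-order A→B→C sequence is C_D = k₁C_{A0}(e^(−k₁τ) − e^(−k₂τ))/(k₂−k₁).
e^(−k₁τ) = e^(−2.45×1.47) = e^(−3.602) = 0.02728; e^(−k₂τ) = e^(−2.102) = 0.1222.
C_D = 2.45×5.43/(1.43−2.45) × (0.02728−0.1222) = (-13.04)×(-0.09492) = 1.238 mol/dm³.
C_A = C_{A0}e^(−k₁τ) = 0.1481 mol/dm³, so C_U = C_{A0}−C_A−C_D = 4.044 mol/dm³; C_D/C_U = 0.306.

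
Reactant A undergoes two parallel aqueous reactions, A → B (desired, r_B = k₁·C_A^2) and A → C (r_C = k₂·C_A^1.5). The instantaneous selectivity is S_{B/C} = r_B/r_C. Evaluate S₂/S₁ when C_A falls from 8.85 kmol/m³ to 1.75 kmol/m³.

0.445

S_{B/C} = (k₁/k₂)·C_A^0.5, so S₂/S₁ = (C_{A,2}/C_{A,1})^0.5.
= (1.75/8.85)^0.5 = (0.1977)^0.5 = 0.445.
Selectivity toward B falls as C_A falls — high-concentration operation is favoured.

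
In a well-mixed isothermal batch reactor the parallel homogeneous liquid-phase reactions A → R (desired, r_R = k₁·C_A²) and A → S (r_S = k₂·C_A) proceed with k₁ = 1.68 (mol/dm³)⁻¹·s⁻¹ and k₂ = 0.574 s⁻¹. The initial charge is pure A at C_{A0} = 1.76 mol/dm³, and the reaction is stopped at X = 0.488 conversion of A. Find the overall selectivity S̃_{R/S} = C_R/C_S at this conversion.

3.78

C_A = C_{A0}(1−X) = 0.9011 mol/dm³.
Along a PFR/batch, dC_S/dC_A = −r_S/(r_R+r_S) = −k₂/(k₂+k₁·C_A).
Integrating from C_{A0} to C_A: C_S = (0.574/1.68)·ln[(0.574+1.68·1.76)/(0.574+1.68·0.901)] = 0.3417·ln(3.531/2.088) = 0.1795 mol/dm³.
Then C_R = (C_{A0}−C_A) − C_S = 0.8589 − 0.1795 = 0.6794 mol/dm³.
S̃_{R/S} = C_R/C_S = 0.6794/0.1795 = 3.78.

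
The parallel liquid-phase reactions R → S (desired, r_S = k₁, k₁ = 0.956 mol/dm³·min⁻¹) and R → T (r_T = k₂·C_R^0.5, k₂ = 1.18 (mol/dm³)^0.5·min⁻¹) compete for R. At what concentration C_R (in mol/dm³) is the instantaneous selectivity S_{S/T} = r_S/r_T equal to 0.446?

3.30 mol/dm³

S_{S/T} = (k₁/k₂)·C_R^-0.5 ⇒ C_R = (S·k₂/k₁)^(-2).
= (0.446×1.18/0.956)^(-2) = (0.5505)^(-2) = 3.30 mol/dm³.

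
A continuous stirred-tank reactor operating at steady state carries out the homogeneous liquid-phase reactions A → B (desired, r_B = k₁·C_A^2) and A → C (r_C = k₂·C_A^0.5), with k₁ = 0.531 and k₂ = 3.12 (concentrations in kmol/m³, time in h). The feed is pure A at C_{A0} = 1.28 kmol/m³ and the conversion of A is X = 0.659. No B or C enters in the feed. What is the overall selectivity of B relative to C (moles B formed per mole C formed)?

Exit C_A = C_{A0}(1−X) = 1.28×0.341 = 0.4365 kmol/m³.
A CSTR operates uniformly at the exit composition, giving r_B = 0.1012 and r_C = 2.061 (each k·C_A^n at C_A = 0.4365).
Overall selectivity = C_B/C_C = r_Bτ/(r_Cτ) = r_B/r_C = 0.0491.

0.0491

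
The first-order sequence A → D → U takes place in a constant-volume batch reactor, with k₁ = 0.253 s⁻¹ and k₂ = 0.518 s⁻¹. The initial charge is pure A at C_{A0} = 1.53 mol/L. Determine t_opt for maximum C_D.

The intermediate peaks when r₁ = r₂, i.e. k₁e^(−k₁t) = k₂e^(−k₂t), giving t_opt = ln(k₂/k₁)/(k₂−k₁).
= ln(0.518/0.253)/(0.518−0.253) = ln(2.047)/0.2650 = 0.7166/0.2650 = 2.70 s.

2.70 s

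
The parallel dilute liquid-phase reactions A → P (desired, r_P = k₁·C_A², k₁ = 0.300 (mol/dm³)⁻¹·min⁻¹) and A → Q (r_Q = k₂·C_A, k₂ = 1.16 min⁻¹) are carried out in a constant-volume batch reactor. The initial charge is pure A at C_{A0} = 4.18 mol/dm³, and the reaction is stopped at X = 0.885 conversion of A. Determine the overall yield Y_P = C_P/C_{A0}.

0.315

C_A = C_{A0}(1−X) = 0.4807 mol/dm³.
Along a PFR/batch, dC_Q/dC_A = −r_Q/(r_P+r_Q) = −k₂/(k₂+k₁·C_A).
Integrating from C_{A0} to C_A: C_Q = (1.16/0.300)·ln[(1.16+0.300·4.18)/(1.16+0.300·0.481)] = 3.867·ln(2.414/1.304) = 2.381 mol/dm³.
Then C_P = (C_{A0}−C_A) − C_Q = 3.699 − 2.381 = 1.319 mol/dm³.
Y_P = C_P/C_{A0} = 1.319/4.18 = 0.315.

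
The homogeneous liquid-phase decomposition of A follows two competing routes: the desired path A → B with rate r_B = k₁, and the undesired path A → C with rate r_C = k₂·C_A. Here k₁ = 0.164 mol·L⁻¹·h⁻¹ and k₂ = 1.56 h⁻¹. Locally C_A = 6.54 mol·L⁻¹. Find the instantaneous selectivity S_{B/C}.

S_{B/C} = r_B/r_C = (k₁)/(k₂·C_A) = (k₁/k₂)·C_A⁻¹.
= (0.164) / (1.56×6.540) = 0.1640/10.20 = 0.0161.

0.0161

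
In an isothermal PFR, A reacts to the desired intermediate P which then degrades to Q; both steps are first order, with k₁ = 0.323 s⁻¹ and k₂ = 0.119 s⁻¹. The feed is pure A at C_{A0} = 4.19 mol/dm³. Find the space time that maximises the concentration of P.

4.89 s

Setting dC_P/dτ = 0 gives τ_opt = ln(k₂/k₁)/(k₂−k₁).
= ln(0.119/0.323)/(0.119−0.323) = ln(0.3684)/-0.2040 = -0.9985/-0.2040 = 4.89 s.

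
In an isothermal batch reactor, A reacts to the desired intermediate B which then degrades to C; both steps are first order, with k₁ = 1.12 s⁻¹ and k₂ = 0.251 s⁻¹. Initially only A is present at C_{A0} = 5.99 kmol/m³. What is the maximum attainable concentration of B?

3.89 kmol/m³

For a first-order series the maximum intermediate yield is C_{B,max}/C_{A0} = (k₁/k₂)^[k₂/(k₂−k₁)].
= (1.12/0.251)^(0.251/(0.251−1.12)) = (4.462)^(-0.2888) = 0.6492.
C_{B,max} = 0.6492×5.99 = 3.89 kmol/m³.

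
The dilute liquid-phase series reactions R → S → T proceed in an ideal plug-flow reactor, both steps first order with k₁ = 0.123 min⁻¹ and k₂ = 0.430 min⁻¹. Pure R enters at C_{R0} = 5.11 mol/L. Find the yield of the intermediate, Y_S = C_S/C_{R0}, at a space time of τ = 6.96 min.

0.150

For first-order series with pure R initially, C_S(τ) = k₁C_{R0}/(k₂−k₁)·(e^(−k₁τ) − e^(−k₂τ)).
e^(−k₁τ) = e^(−0.123×6.96) = e^(−0.8561) = 0.4248; e^(−k₂τ) = e^(−2.993) = 0.05015.
C_S = 0.123×5.11/(0.430−0.123) × (0.4248−0.05015) = 2.047×0.3747 = 0.7671 mol/L.
Y_S = C_S/C_{R0} = 0.7671/5.11 = 0.150.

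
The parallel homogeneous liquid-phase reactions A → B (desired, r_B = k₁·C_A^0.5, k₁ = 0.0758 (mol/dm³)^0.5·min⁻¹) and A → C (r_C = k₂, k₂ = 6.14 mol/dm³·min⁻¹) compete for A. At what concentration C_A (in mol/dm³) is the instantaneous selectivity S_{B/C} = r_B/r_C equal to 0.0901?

S_{B/C} = (k₁/k₂)·C_A^0.5 ⇒ C_A = (S·k₂/k₁)^(2).
= (0.0901×6.14/0.0758)^(2) = (7.298)^(2) = 53.3 mol/dm³.

53.3 mol/dm³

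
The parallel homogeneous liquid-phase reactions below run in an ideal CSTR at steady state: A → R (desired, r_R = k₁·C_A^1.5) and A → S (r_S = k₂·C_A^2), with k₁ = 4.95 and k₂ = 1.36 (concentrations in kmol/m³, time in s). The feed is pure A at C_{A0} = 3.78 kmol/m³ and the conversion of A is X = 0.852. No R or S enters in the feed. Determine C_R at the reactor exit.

Exit C_A = C_{A0}(1−X) = 3.78×0.148 = 0.5594 kmol/m³.
In a CSTR the entire volume is at exit conditions, so r_R = 4.95×0.5594^1.5 = 2.071 and r_S = 1.36×0.5594^2 = 0.4256.
Fraction of consumed A going to R: r_R/(r_R+r_S) = 0.8295.
C_R = 0.8295·C_{A0}·X = 0.8295×3.78×0.852 = 2.67 kmol/m³.

2.67 kmol/m³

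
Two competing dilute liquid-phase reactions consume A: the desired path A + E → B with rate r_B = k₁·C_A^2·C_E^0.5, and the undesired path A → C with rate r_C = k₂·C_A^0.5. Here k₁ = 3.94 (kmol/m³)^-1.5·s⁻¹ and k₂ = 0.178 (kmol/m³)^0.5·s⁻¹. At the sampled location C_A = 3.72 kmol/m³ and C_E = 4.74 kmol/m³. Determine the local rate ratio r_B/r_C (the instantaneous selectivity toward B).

S_{B/C} = r_B/r_C = (k₁·C_A^2·C_E^0.5)/(k₂·C_A^0.5) = (k₁/k₂)·C_A^1.5·C_E^0.5.
= (3.94×3.720^2×4.740^0.5) / (0.178×3.720^0.5) = 118.7/0.3433 = 346.
Since the desired path is higher order in A, keeping C_A high (PFR or concentrated feed) favours B.

346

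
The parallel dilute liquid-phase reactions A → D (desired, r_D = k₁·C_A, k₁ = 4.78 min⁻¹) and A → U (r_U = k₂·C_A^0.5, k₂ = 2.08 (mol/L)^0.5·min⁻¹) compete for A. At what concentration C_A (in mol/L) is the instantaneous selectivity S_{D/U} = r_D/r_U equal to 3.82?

S_{D/U} = (k₁/k₂)·C_A^0.5 ⇒ C_A = (S·k₂/k₁)^(2).
= (3.82×2.08/4.78)^(2) = (1.662)^(2) = 2.76 mol/L.

2.76 mol/L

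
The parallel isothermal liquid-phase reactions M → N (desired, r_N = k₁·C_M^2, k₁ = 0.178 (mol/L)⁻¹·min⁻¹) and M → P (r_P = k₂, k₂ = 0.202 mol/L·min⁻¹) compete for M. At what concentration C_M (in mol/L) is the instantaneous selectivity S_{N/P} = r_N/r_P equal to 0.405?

0.678 mol/L

S_{N/P} = (k₁/k₂)·C_M^2 ⇒ C_M = (S·k₂/k₁)^(0.5).
= (0.405×0.202/0.178)^(0.5) = (0.4596)^(0.5) = 0.678 mol/L.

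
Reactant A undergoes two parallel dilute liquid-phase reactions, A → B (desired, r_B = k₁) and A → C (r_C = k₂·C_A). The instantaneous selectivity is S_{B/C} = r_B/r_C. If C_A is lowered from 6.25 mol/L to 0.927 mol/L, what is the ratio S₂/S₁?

6.74

S_{B/C} = (k₁/k₂)·C_A⁻¹, so S₂/S₁ = (C_{A,2}/C_{A,1})⁻¹.
= 6.25/0.927 = 6.74.
Selectivity toward B rises as C_A falls — low-concentration operation is favoured.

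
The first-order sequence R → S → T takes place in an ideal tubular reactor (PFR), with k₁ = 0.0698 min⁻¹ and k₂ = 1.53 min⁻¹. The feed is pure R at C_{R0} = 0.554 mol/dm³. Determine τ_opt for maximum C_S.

For first-order series the maximum of C_S occurs at τ_opt = ln(k₂/k₁)/(k₂−k₁).
= ln(1.53/0.0698)/(1.53−0.0698) = ln(21.92)/1.460 = 3.087/1.460 = 2.11 min.

2.11 min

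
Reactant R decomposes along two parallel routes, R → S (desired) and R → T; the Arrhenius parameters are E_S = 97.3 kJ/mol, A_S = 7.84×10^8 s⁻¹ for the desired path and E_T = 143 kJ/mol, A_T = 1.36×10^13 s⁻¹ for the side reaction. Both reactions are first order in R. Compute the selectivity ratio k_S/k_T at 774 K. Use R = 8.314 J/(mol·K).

0.0700

With equal orders, S_{S/T} = k_S/k_T = (A_S/A_T)·exp[(E_T−E_S)/(RT)].
(E_T−E_S)/(RT) = (143−97.3)×10³/(8.314×774) = 45700/6435 = 7.102.
k_S/k_T = (7.84×10^8/1.36×10^13)·exp(7.102) = 5.765×10^-5 × 1214 = 0.0700.
Since E_S < E_T, lowering the temperature improves selectivity toward S.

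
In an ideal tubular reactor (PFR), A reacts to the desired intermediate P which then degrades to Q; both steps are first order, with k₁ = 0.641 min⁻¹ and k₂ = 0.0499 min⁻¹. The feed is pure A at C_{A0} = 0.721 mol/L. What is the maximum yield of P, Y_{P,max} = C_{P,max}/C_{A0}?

At the optimum, C_{P,max}/C_{A0} = (k₁/k₂)^[k₂/(k₂−k₁)].
= (0.641/0.0499)^(0.0499/(0.0499−0.641)) = (12.85)^(-0.08442) = 0.8061.

0.806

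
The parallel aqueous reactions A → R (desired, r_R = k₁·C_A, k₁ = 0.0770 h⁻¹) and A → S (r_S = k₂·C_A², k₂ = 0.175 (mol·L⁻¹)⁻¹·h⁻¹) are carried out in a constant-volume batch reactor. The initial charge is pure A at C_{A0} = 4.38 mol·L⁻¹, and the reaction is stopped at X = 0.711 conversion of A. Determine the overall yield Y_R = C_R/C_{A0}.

0.104

C_A = C_{A0}(1−X) = 1.266 mol·L⁻¹.
Along a PFR/batch, dC_R/dC_A = −r_R/(r_R+r_S) = −k₁/(k₁+k₂·C_A).
Integrating from C_{A0} to C_A: C_R = (0.0770/0.175)·ln[(0.0770+0.175·4.38)/(0.0770+0.175·1.27)] = 0.4400·ln(0.8435/0.2985) = 0.4570 mol·L⁻¹.
Y_R = C_R/C_{A0} = 0.4570/4.38 = 0.104.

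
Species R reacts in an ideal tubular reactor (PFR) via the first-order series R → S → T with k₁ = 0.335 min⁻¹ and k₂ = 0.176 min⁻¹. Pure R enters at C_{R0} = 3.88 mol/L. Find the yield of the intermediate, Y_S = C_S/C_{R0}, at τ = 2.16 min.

0.419

The intermediate concentration in a first-order A→B→C sequence is C_S = k₁C_{R0}(e^(−k₁τ) − e^(−k₂τ))/(k₂−k₁).
e^(−k₁τ) = e^(−0.335×2.16) = e^(−0.7236) = 0.4850; e^(−k₂τ) = e^(−0.3802) = 0.6838.
C_S = 0.335×3.88/(0.176−0.335) × (0.4850−0.6838) = (-8.175)×(-0.1987) = 1.625 mol/L.
Y_S = C_S/C_{R0} = 1.625/3.88 = 0.419.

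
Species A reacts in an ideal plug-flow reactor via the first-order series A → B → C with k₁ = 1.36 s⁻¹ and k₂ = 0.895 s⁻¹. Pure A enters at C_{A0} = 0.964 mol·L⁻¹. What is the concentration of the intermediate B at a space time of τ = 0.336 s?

0.302 mol·L⁻¹

For first-order series with pure A initially, C_B(τ) = k₁C_{A0}/(k₂−k₁)·(e^(−k₁τ) − e^(−k₂τ)).
e^(−k₁τ) = e^(−1.36×0.336) = e^(−0.4570) = 0.6332; e^(−k₂τ) = e^(−0.3007) = 0.7403.
C_B = 1.36×0.964/(0.895−1.36) × (0.6332−0.7403) = (-2.819)×(-0.1071) = 0.3019 mol·L⁻¹.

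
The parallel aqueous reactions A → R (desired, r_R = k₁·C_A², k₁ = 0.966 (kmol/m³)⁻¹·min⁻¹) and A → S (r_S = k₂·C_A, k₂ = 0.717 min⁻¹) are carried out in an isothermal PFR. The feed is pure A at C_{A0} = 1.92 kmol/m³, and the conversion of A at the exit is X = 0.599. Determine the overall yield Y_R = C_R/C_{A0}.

C_A = C_{A0}(1−X) = 0.7699 kmol/m³.
Along a PFR/batch, dC_S/dC_A = −r_S/(r_R+r_S) = −k₂/(k₂+k₁·C_A).
Integrating from C_{A0} to C_A: C_S = (0.717/0.966)·ln[(0.717+0.966·1.92)/(0.717+0.966·0.770)] = 0.7422·ln(2.572/1.461) = 0.4198 kmol/m³.
Then C_R = (C_{A0}−C_A) − C_S = 1.150 − 0.4198 = 0.7302 kmol/m³.
Y_R = C_R/C_{A0} = 0.7302/1.92 = 0.380.

0.380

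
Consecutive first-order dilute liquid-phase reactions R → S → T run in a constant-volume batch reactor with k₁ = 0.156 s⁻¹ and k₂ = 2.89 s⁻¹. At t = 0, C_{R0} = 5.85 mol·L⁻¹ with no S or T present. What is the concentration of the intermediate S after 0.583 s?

For first-order series with pure R initially, C_S(t) = k₁C_{R0}/(k₂−k₁)·(e^(−k₁t) − e^(−k₂t)).
e^(−k₁t) = e^(−0.156×0.583) = e^(−0.09095) = 0.9131; e^(−k₂t) = e^(−1.685) = 0.1855.
C_S = 0.156×5.85/(2.89−0.156) × (0.9131−0.1855) = 0.3338×0.7276 = 0.2429 mol·L⁻¹.

0.243 mol·L⁻¹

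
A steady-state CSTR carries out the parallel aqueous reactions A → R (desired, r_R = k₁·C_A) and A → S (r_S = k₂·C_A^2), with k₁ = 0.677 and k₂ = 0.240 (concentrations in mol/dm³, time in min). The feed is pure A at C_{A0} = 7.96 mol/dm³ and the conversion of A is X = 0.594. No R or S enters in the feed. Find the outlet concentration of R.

Exit C_A = C_{A0}(1−X) = 7.96×0.406 = 3.232 mol/dm³.
In a CSTR the entire volume is at exit conditions, so r_R = 0.677×3.232 = 2.188 and r_S = 0.240×3.232^2 = 2.507.
Fraction of consumed A going to R: r_R/(r_R+r_S) = 0.4661.
C_R = 0.4661·C_{A0}·X = 0.4661×7.96×0.594 = 2.20 mol/dm³.

2.20 mol/dm³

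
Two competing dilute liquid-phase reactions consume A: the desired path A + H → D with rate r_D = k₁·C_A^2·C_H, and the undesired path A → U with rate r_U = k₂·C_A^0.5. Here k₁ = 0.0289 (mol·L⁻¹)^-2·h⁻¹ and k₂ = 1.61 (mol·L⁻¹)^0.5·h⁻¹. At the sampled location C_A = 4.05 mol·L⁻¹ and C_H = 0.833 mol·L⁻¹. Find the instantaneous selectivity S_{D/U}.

0.122

S_{D/U} = r_D/r_U = (k₁·C_A^2·C_H)/(k₂·C_A^0.5) = (k₁/k₂)·C_A^1.5·C_H.
= (0.0289×4.050^2×0.8330) / (1.61×4.050^0.5) = 0.3949/3.240 = 0.122.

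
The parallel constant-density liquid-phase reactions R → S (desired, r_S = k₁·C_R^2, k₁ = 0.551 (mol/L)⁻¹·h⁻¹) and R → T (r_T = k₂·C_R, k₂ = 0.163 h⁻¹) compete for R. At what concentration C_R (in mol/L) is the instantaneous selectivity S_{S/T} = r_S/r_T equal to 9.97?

S_{S/T} = (k₁/k₂)·C_R ⇒ C_R = S·k₂/k₁.
= 9.97×0.163/0.551 = 2.95 mol/L.

2.95 mol/L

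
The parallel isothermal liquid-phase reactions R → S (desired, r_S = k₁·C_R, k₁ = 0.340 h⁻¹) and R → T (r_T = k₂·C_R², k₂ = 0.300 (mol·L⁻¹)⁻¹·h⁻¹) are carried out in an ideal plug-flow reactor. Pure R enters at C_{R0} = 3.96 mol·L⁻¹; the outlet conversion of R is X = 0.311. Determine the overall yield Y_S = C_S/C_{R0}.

C_R = C_{R0}(1−X) = 2.728 mol·L⁻¹.
Along a PFR/batch, dC_S/dC_R = −r_S/(r_S+r_T) = −k₁/(k₁+k₂·C_R).
Integrating from C_{R0} to C_R: C_S = (0.340/0.300)·ln[(0.340+0.300·3.96)/(0.340+0.300·2.73)] = 1.133·ln(1.528/1.159) = 0.3137 mol·L⁻¹.
Y_S = C_S/C_{R0} = 0.3137/3.96 = 0.0792.

0.0792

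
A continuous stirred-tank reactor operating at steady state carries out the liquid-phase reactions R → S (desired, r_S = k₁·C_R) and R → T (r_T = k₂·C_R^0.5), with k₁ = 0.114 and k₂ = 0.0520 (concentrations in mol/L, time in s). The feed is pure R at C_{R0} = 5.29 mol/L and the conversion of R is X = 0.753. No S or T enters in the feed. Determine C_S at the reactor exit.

Exit C_R = C_{R0}(1−X) = 5.29×0.247 = 1.307 mol/L.
In a CSTR the entire volume is at exit conditions, so r_S = 0.114×1.307 = 0.1490 and r_T = 0.0520×1.307^0.5 = 0.05944.
Fraction of consumed R going to S: r_S/(r_S+r_T) = 0.7148.
C_S = 0.7148·C_{R0}·X = 0.7148×5.29×0.753 = 2.85 mol/L.

2.85 mol/L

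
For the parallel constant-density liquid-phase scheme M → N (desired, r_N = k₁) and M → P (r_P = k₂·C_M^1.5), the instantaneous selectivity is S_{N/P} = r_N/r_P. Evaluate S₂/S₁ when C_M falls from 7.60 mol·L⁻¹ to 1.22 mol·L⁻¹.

S_{N/P} = (k₁/k₂)·C_M^-1.5, so S₂/S₁ = (C_{M,2}/C_{M,1})^-1.5.
= (1.22/7.60)^(-1.5) = (0.1605)^(-1.5) = 15.5.
Selectivity toward N rises as C_M falls — low-concentration operation is favoured.

15.5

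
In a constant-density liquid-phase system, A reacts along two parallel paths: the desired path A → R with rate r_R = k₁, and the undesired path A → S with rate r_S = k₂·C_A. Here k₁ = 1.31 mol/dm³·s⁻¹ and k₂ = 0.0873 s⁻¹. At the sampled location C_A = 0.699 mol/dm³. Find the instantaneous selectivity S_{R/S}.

S_{R/S} = r_R/r_S = (k₁)/(k₂·C_A) = (k₁/k₂)·C_A⁻¹.
= (1.31) / (0.0873×0.6990) = 1.310/0.06102 = 21.5.
The undesired path is higher order in A, so low C_A (CSTR or dilute feed) favours R.

21.5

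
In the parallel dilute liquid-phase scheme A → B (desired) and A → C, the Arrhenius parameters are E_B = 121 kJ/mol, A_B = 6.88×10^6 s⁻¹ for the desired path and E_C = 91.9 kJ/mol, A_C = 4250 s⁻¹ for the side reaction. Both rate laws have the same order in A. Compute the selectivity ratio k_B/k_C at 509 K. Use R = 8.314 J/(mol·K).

k_B/k_C = (A_B/A_C)·exp[−(E_B−E_C)/(RT)] = (A_B/A_C)·exp[(E_C−E_B)/(RT)].
(E_C−E_B)/(RT) = (91.9−121)×10³/(8.314×509) = -29100/4232 = -6.876.
k_B/k_C = (6.88×10^6/4250)·exp(-6.876) = 1619 × 0.001032 = 1.67.
Since E_B > E_C, raising the temperature improves selectivity toward B.

1.67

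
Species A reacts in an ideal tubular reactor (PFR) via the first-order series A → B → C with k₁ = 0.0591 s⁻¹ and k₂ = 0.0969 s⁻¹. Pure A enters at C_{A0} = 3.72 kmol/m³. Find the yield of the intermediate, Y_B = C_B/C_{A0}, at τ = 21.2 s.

Solving the coupled first-order balances gives C_B(τ) = [k₁/(k₂−k₁)]·C_{A0}·(e^(−k₁τ) − e^(−k₂τ)).
e^(−k₁τ) = e^(−0.0591×21.2) = e^(−1.253) = 0.2857; e^(−k₂τ) = e^(−2.054) = 0.1282.
C_B = 0.0591×3.72/(0.0969−0.0591) × (0.2857−0.1282) = 5.816×0.1575 = 0.9160 kmol/m³.
Y_B = C_B/C_{A0} = 0.9160/3.72 = 0.246.

0.246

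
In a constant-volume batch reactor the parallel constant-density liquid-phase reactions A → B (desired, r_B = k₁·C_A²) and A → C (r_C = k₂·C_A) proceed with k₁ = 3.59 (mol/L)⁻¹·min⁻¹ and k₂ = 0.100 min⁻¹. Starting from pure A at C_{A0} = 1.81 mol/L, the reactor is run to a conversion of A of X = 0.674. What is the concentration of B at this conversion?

1.19 mol/L

C_A = C_{A0}(1−X) = 0.5901 mol/L.
Along a PFR/batch, dC_C/dC_A = −r_C/(r_B+r_C) = −k₂/(k₂+k₁·C_A).
Integrating from C_{A0} to C_A: C_C = (0.100/3.59)·ln[(0.100+3.59·1.81)/(0.100+3.59·0.590)] = 0.02786·ln(6.598/2.218) = 0.03036 mol/L.
Then C_B = (C_{A0}−C_A) − C_C = 1.220 − 0.03036 = 1.190 mol/L.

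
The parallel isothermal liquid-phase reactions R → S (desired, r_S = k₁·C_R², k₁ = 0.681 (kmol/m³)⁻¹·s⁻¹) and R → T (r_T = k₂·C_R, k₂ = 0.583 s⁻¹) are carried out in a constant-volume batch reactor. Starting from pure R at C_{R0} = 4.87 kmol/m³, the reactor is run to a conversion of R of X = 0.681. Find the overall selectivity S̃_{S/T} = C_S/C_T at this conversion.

3.48

C_R = C_{R0}(1−X) = 1.554 kmol/m³.
Along a PFR/batch, dC_T/dC_R = −r_T/(r_S+r_T) = −k₂/(k₂+k₁·C_R).
Integrating from C_{R0} to C_R: C_T = (0.583/0.681)·ln[(0.583+0.681·4.87)/(0.583+0.681·1.55)] = 0.8561·ln(3.899/1.641) = 0.7410 kmol/m³.
Then C_S = (C_{R0}−C_R) − C_T = 3.316 − 0.7410 = 2.575 kmol/m³.
S̃_{S/T} = C_S/C_T = 2.575/0.7410 = 3.48.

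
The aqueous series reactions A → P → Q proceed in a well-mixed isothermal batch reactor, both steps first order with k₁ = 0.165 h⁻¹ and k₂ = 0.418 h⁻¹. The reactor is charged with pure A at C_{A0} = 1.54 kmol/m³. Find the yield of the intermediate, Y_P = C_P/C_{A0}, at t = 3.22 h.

0.214

Solving the coupled first-order balances gives C_P(t) = [k₁/(k₂−k₁)]·C_{A0}·(e^(−k₁t) − e^(−k₂t)).
e^(−k₁t) = e^(−0.165×3.22) = e^(−0.5313) = 0.5878; e^(−k₂t) = e^(−1.346) = 0.2603.
C_P = 0.165×1.54/(0.418−0.165) × (0.5878−0.2603) = 1.004×0.3276 = 0.3290 kmol/m³.
Y_P = C_P/C_{A0} = 0.3290/1.54 = 0.214.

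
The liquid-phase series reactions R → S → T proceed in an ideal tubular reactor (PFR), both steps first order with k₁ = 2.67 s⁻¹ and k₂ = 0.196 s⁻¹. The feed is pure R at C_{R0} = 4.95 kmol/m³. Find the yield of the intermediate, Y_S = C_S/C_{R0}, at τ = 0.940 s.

For first-order series with pure R initially, C_S(τ) = k₁C_{R0}/(k₂−k₁)·(e^(−k₁τ) − e^(−k₂τ)).
e^(−k₁τ) = e^(−2.67×0.940) = e^(−2.510) = 0.08128; e^(−k₂τ) = e^(−0.1842) = 0.8317.
C_S = 2.67×4.95/(0.196−2.67) × (0.08128−0.8317) = (-5.342)×(-0.7505) = 4.009 kmol/m³.
Y_S = C_S/C_{R0} = 4.009/4.95 = 0.810.

0.810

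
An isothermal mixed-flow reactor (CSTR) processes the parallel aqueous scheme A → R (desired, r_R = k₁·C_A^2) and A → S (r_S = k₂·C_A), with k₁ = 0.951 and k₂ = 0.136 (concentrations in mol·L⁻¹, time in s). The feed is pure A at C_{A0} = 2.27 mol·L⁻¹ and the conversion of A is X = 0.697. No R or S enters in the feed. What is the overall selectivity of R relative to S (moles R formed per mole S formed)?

4.81

Exit C_A = C_{A0}(1−X) = 2.27×0.303 = 0.6878 mol·L⁻¹.
A CSTR operates uniformly at the exit composition, giving r_R = 0.4499 and r_S = 0.09354 (each k·C_A^n at C_A = 0.6878).
Overall selectivity = C_R/C_S = r_Rτ/(r_Sτ) = r_R/r_S = 4.81.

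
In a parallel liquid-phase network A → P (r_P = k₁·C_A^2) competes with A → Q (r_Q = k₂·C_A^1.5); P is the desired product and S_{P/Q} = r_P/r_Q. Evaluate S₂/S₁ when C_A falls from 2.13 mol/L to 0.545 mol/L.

0.506

S_{P/Q} = (k₁/k₂)·C_A^0.5, so S₂/S₁ = (C_{A,2}/C_{A,1})^0.5.
= (0.545/2.13)^0.5 = (0.2559)^0.5 = 0.506.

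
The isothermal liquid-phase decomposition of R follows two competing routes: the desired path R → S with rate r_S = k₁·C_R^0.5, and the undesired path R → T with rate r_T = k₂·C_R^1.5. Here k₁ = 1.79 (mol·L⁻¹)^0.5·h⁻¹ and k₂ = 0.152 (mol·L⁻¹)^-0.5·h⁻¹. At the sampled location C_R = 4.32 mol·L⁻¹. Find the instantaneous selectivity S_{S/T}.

2.73

S_{S/T} = r_S/r_T = (k₁·C_R^0.5)/(k₂·C_R^1.5) = (k₁/k₂)·C_R⁻¹.
= (1.79×4.320^0.5) / (0.152×4.320^1.5) = 3.720/1.365 = 2.73.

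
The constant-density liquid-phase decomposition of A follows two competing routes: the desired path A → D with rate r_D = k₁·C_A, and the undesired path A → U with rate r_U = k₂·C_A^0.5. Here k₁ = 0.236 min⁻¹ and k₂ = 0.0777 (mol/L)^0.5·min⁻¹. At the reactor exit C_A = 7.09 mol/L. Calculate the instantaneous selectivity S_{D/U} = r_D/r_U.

8.09

S_{D/U} = r_D/r_U = (k₁·C_A)/(k₂·C_A^0.5) = (k₁/k₂)·C_A^0.5.
= (0.236×7.090) / (0.0777×7.090^0.5) = 1.673/0.2069 = 8.09.
Since the desired path is higher order in A, keeping C_A high (PFR or concentrated feed) favours D.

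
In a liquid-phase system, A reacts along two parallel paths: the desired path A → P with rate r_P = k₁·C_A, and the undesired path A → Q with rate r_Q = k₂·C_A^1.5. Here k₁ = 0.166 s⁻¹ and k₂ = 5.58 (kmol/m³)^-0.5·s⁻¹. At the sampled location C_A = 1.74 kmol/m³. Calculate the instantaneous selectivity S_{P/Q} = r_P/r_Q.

S_{P/Q} = r_P/r_Q = (k₁·C_A)/(k₂·C_A^1.5) = (k₁/k₂)·C_A^-0.5.
= (0.166×1.740) / (5.58×1.740^1.5) = 0.2888/12.81 = 0.0226.

0.0226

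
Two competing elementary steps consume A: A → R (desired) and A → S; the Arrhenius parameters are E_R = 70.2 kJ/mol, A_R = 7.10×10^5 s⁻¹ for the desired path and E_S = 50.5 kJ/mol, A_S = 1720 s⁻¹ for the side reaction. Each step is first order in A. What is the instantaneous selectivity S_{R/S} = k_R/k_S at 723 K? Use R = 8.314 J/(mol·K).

15.6

With equal orders, S_{R/S} = k_R/k_S = (A_R/A_S)·exp[(E_S−E_R)/(RT)].
(E_S−E_R)/(RT) = (50.5−70.2)×10³/(8.314×723) = -19700/6011 = -3.277.
k_R/k_S = (7.10×10^5/1720)·exp(-3.277) = 412.8 × 0.03773 = 15.6.
Since E_R > E_S, raising the temperature improves selectivity toward R.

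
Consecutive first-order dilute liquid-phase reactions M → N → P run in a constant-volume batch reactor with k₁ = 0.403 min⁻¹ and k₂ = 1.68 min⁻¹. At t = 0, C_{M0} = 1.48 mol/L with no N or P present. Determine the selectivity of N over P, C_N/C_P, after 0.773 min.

1.18

For first-order series with pure M initially, C_N(t) = k₁C_{M0}/(k₂−k₁)·(e^(−k₁t) − e^(−k₂t)).
e^(−k₁t) = e^(−0.403×0.773) = e^(−0.3115) = 0.7323; e^(−k₂t) = e^(−1.299) = 0.2729.
C_N = 0.403×1.48/(1.68−0.403) × (0.7323−0.2729) = 0.4671×0.4594 = 0.2146 mol/L.
C_M = C_{M0}e^(−k₁t) = 1.084 mol/L, so C_P = C_{M0}−C_M−C_N = 0.1816 mol/L; C_N/C_P = 1.18.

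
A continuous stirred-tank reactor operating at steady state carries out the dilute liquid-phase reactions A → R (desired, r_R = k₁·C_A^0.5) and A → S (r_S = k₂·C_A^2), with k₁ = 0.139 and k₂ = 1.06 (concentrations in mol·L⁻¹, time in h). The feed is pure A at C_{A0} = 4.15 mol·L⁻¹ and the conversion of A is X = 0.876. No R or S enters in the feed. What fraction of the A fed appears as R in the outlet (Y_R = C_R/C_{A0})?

0.230

Exit C_A = C_{A0}(1−X) = 4.15×0.124 = 0.5146 mol·L⁻¹.
A CSTR operates uniformly at the exit composition, giving r_R = 0.09971 and r_S = 0.2807 (each k·C_A^n at C_A = 0.5146).
Fraction of consumed A going to R: r_R/(r_R+r_S) = 0.2621.
C_R = 0.2621·C_{A0}·X = 0.2621×4.15×0.876 = 0.953 mol·L⁻¹; Y_R = C_R/C_{A0} = 0.230.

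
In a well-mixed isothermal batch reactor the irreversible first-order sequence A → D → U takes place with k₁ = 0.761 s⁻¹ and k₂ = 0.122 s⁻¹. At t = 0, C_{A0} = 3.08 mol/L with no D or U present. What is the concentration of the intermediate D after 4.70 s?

1.96 mol/L

Solving the coupled first-order balances gives C_D(t) = [k₁/(k₂−k₁)]·C_{A0}·(e^(−k₁t) − e^(−k₂t)).
e^(−k₁t) = e^(−0.761×4.70) = e^(−3.577) = 0.02797; e^(−k₂t) = e^(−0.5734) = 0.5636.
C_D = 0.761×3.08/(0.122−0.761) × (0.02797−0.5636) = (-3.668)×(-0.5356) = 1.965 mol/L.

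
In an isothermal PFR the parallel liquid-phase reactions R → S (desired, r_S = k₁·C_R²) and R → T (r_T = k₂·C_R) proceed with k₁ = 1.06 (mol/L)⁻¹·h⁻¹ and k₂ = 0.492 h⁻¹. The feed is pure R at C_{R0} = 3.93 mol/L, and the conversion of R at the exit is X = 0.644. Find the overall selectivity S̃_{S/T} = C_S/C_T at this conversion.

5.36

C_R = C_{R0}(1−X) = 1.399 mol/L.
Along a PFR/batch, dC_T/dC_R = −r_T/(r_S+r_T) = −k₂/(k₂+k₁·C_R).
Integrating from C_{R0} to C_R: C_T = (0.492/1.06)·ln[(0.492+1.06·3.93)/(0.492+1.06·1.40)] = 0.4642·ln(4.658/1.975) = 0.3982 mol/L.
Then C_S = (C_{R0}−C_R) − C_T = 2.531 − 0.3982 = 2.133 mol/L.
S̃_{S/T} = C_S/C_T = 2.133/0.3982 = 5.36.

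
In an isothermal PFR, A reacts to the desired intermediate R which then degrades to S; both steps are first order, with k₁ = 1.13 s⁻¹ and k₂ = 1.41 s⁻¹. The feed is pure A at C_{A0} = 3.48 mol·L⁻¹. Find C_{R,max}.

1.14 mol·L⁻¹

For a first-order series the maximum intermediate yield is C_{R,max}/C_{A0} = (k₁/k₂)^[k₂/(k₂−k₁)].
= (1.13/1.41)^(1.41/(1.41−1.13)) = (0.8014)^(5.036) = 0.3280.
C_{R,max} = 0.3280×3.48 = 1.14 mol·L⁻¹.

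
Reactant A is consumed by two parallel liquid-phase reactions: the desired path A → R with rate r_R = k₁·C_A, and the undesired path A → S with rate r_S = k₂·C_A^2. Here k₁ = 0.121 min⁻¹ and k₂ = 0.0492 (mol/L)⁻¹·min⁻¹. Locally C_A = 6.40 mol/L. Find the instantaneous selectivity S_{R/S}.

0.384

S_{R/S} = r_R/r_S = (k₁·C_A)/(k₂·C_A^2) = (k₁/k₂)·C_A⁻¹.
= (0.121×6.400) / (0.0492×6.400^2) = 0.7744/2.015 = 0.384.
The undesired path is higher order in A, so low C_A (CSTR or dilute feed) favours R.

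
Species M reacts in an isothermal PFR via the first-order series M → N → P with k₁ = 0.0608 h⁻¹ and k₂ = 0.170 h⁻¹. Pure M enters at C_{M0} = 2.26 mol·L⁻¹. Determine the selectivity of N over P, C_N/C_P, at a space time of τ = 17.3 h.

0.340

For first-order series with pure M initially, C_N(τ) = k₁C_{M0}/(k₂−k₁)·(e^(−k₁τ) − e^(−k₂τ)).
e^(−k₁τ) = e^(−0.0608×17.3) = e^(−1.052) = 0.3493; e^(−k₂τ) = e^(−2.941) = 0.05281.
C_N = 0.0608×2.26/(0.170−0.0608) × (0.3493−0.05281) = 1.258×0.2965 = 0.3731 mol·L⁻¹.
C_M = C_{M0}e^(−k₁τ) = 0.7894 mol·L⁻¹, so C_P = C_{M0}−C_M−C_N = 1.098 mol·L⁻¹; C_N/C_P = 0.340.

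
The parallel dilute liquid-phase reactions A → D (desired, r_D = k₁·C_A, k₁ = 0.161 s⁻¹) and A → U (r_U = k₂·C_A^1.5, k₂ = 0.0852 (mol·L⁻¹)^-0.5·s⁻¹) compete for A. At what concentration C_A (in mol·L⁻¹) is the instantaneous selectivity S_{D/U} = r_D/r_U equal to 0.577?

10.7 mol·L⁻¹

S_{D/U} = (k₁/k₂)·C_A^-0.5 ⇒ C_A = (S·k₂/k₁)^(-2).
= (0.577×0.0852/0.161)^(-2) = (0.3053)^(-2) = 10.7 mol·L⁻¹.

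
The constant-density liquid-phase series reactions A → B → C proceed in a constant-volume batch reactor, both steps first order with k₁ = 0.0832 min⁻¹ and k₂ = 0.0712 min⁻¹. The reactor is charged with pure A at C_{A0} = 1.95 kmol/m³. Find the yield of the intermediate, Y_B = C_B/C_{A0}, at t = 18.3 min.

For first-order series with pure A initially, C_B(t) = k₁C_{A0}/(k₂−k₁)·(e^(−k₁t) − e^(−k₂t)).
e^(−k₁t) = e^(−0.0832×18.3) = e^(−1.523) = 0.2182; e^(−k₂t) = e^(−1.303) = 0.2717.
C_B = 0.0832×1.95/(0.0712−0.0832) × (0.2182−0.2717) = (-13.52)×(-0.05357) = 0.7243 kmol/m³.
Y_B = C_B/C_{A0} = 0.7243/1.95 = 0.371.

0.371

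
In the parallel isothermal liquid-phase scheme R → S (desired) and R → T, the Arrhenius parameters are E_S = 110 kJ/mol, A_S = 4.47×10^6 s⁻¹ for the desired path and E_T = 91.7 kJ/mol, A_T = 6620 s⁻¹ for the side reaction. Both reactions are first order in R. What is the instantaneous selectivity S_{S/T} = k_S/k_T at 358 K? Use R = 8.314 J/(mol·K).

1.44

Since both paths have the same order in R, the concentration cancels and S_{S/T} = k_S/k_T = (A_S/A_T)·exp[(E_T−E_S)/(RT)].
(E_T−E_S)/(RT) = (91.7−110)×10³/(8.314×358) = -18300/2976 = -6.148.
k_S/k_T = (4.47×10^6/6620)·exp(-6.148) = 675.2 × 0.002137 = 1.44.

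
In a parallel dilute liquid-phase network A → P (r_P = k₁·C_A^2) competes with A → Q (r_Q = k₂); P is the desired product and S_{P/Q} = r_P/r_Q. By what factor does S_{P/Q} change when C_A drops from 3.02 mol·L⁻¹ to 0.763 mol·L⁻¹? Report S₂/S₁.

0.0638

S_{P/Q} = (k₁/k₂)·C_A^2, so S₂/S₁ = (C_{A,2}/C_{A,1})^2.
= (0.763/3.02)^2 = (0.2526)^2 = 0.0638.
Selectivity toward P falls as C_A falls — high-concentration operation is favoured.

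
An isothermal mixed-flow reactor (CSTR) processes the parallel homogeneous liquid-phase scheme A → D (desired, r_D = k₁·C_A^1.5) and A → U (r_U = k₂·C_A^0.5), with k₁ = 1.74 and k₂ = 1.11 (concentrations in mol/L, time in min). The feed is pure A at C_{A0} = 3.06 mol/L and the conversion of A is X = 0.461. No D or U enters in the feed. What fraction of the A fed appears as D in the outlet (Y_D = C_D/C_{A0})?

Exit C_A = C_{A0}(1−X) = 3.06×0.539 = 1.649 mol/L.
Rates in a CSTR are evaluated at the outlet concentration: r_D = 1.74×1.649^1.5 = 3.686, r_U = 1.11×1.649^0.5 = 1.426.
Fraction of consumed A going to D: r_D/(r_D+r_U) = 0.7211.
C_D = 0.7211·C_{A0}·X = 0.7211×3.06×0.461 = 1.02 mol/L; Y_D = C_D/C_{A0} = 0.332.

0.332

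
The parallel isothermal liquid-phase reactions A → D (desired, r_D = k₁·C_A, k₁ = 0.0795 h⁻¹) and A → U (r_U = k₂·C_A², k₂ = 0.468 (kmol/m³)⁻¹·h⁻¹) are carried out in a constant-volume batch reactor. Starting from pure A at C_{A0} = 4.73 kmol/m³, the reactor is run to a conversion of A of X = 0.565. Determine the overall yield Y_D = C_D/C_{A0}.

C_A = C_{A0}(1−X) = 2.058 kmol/m³.
Along a PFR/batch, dC_D/dC_A = −r_D/(r_D+r_U) = −k₁/(k₁+k₂·C_A).
Integrating from C_{A0} to C_A: C_D = (0.0795/0.468)·ln[(0.0795+0.468·4.73)/(0.0795+0.468·2.06)] = 0.1699·ln(2.293/1.042) = 0.1339 kmol/m³.
Y_D = C_D/C_{A0} = 0.1339/4.73 = 0.0283.

0.0283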